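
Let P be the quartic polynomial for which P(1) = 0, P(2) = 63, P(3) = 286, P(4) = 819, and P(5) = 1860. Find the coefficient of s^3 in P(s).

Write P(s) = as^4 + bs^3 + cs^2 + ds + e. Substituting each data point gives a linear system:
  a + b + c + d + e = 0
  16a + 8b + 4c + 2d + e = 63
  81a + 27b + 9c + 3d + e = 286
  256a + 64b + 16c + 4d + e = 819
  625a + 125b + 25c + 5d + e = 1860
Solving the system yields a = 2, b = 5, c = 0, d = -2, e = -5.
So P(s) = 2s^4 + 5s^3 - 2s - 5.
The coefficient of s^3 is 5.

5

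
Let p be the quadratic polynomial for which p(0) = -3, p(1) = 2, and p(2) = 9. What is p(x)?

Write p(x) = ax^2 + bx + c. Substituting each data point gives a linear system:
  c = -3
  a + b + c = 2
  4a + 2b + c = 9
Solving the system yields a = 1, b = 4, c = -3.
So p(x) = x^2 + 4x - 3.
Check: p(2) = 9. ✓

p(x) = x^2 + 4x - 3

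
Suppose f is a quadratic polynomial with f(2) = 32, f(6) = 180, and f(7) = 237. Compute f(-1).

Write f(x) = ax^2 + bx + c. Substituting each data point gives a linear system:
  4a + 2b + c = 32
  36a + 6b + c = 180
  49a + 7b + c = 237
Solving the system yields a = 4, b = 5, c = 6.
So f(x) = 4x² + 5x + 6.
Then f(-1) = 5.

5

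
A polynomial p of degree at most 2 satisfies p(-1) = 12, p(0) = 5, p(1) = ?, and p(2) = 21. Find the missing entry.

8

On equispaced nodes a degree-2 polynomial has vanishing third forward difference, so
  - p(-1) + 3·p(0) - 3·p(1) + p(2) = 0.
Substituting the known values and solving for p(1):
  -3·p(1) = -24
  p(1) = 8.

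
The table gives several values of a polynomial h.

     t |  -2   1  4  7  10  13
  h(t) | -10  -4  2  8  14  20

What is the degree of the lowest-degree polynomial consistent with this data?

Forward differences of the values at t = -2, 1, 4, 7, 10, 13:
  h  : -10  -4  2  8  14  20
  Δ  : 6  6  6  6  6
  Δ^2: 0  0  0  0
  Δ^3: 0  0  0
  Δ^4: 0  0
  Δ^5: 0
The first differences are constant (6) and nonzero, while all higher differences vanish, so the minimal degree is 1.

1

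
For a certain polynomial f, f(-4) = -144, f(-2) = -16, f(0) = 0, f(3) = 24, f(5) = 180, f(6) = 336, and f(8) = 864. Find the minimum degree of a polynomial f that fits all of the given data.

Divided differences on the nodes -4, -2, 0, 3, 5, 6, 8:
  order 0: -144  -16  0  24  180  336  864
  order 1: 64  8  8  78  156  264
  order 2: -14  0  14  26  36
  order 3: 2  2  2  2
  order 4: 0  0  0
  order 5: 0  0
  order 6: 0
The order-3 divided differences are all 2 (nonzero) and every higher order vanishes, so the data lies on a polynomial of degree exactly 3.

3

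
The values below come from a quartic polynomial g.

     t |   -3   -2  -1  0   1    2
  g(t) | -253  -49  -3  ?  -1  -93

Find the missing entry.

5

The 5 known points determine the degree-4 polynomial uniquely.
Write g(t) = at^4 + bt^3 + ct^2 + dt + e. Substituting each data point gives a linear system:
  81a - 27b + 9c - 3d + e = -253
  16a - 8b + 4c - 2d + e = -49
  a - b + c - d + e = -3
  a + b + c + d + e = -1
  16a + 8b + 4c + 2d + e = -93
Solving the system yields a = -4, b = -4, c = -3, d = 5, e = 5.
So g(t) = -4t⁴ - 4t³ - 3t² + 5t + 5.
Then g(0) = 5.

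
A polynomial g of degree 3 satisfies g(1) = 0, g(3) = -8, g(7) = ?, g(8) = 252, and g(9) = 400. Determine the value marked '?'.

144

The 4 known points determine the degree-3 polynomial uniquely.
Write g(x) = ax^3 + bx^2 + cx + d. Substituting each data point gives a linear system:
  a + b + c + d = 0
  27a + 9b + 3c + d = -8
  512a + 64b + 8c + d = 252
  729a + 81b + 9c + d = 400
Solving the system yields a = 1, b = -4, c = -1, d = 4.
So g(x) = x^3 - 4x^2 - x + 4.
Then g(7) = 144.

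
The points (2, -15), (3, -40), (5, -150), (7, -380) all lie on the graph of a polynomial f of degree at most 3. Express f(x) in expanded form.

f(x) = -x^3 - 6x + 5

Using the Lagrange interpolation formula with nodes 2, 3, 5, 7:
  L_0(x) = (x - 3)(x - 5)(x - 7) / -15
  L_1(x) = (x - 2)(x - 5)(x - 7) / 8
  L_2(x) = (x - 2)(x - 3)(x - 7) / -12
  L_3(x) = (x - 2)(x - 3)(x - 5) / 40
Then f(x) = -15·L_0(x) - 40·L_1(x) - 150·L_2(x) - 380·L_3(x).
Expanding and collecting terms gives f(x) = -x^3 - 6x + 5.
Check: f(3) = -40. ✓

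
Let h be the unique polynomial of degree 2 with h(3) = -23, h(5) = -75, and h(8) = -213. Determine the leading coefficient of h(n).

-4

Write h(n) = an^2 + bn + c. Substituting each data point gives a linear system:
  9a + 3b + c = -23
  25a + 5b + c = -75
  64a + 8b + c = -213
Solving the system yields a = -4, b = 6, c = -5.
So h(n) = -4n² + 6n - 5.
The leading coefficient is -4.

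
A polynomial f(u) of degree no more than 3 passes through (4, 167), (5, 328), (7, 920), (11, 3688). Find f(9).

Write f(u) = au^3 + bu^2 + cu + d. Substituting each data point gives a linear system:
  64a + 16b + 4c + d = 167
  125a + 25b + 5c + d = 328
  343a + 49b + 7c + d = 920
  1331a + 121b + 11c + d = 3688
Solving the system yields a = 3, b = -3, c = 5, d = 3.
So f(u) = 3u^3 - 3u^2 + 5u + 3.
Then f(9) = 1992.

1992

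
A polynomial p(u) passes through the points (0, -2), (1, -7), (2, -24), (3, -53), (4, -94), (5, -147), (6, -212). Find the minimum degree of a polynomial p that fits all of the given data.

2

Forward differences of the values at u = 0, 1, 2, 3, 4, 5, 6:
  p  : -2  -7  -24  -53  -94  -147  -212
  Δ  : -5  -17  -29  -41  -53  -65
  Δ^2: -12  -12  -12  -12  -12
  Δ^3: 0  0  0  0
  Δ^4: 0  0  0
  Δ^5: 0  0
  Δ^6: 0
The second differences are constant (-12) and nonzero, while all higher differences vanish, so the minimal degree is 2.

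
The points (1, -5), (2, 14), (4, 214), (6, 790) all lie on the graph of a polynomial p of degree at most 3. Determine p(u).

p(u) = 4u^3 - u^2 - 6u - 2

Using the Lagrange interpolation formula with nodes 1, 2, 4, 6:
  L_0(u) = (u - 2)(u - 4)(u - 6) / -15
  L_1(u) = (u - 1)(u - 4)(u - 6) / 8
  L_2(u) = (u - 1)(u - 2)(u - 6) / -12
  L_3(u) = (u - 1)(u - 2)(u - 4) / 40
Then p(u) = -5·L_0(u) + 14·L_1(u) + 214·L_2(u) + 790·L_3(u).
Expanding and collecting terms gives p(u) = 4u^3 - u^2 - 6u - 2.
Check: p(2) = 14. ✓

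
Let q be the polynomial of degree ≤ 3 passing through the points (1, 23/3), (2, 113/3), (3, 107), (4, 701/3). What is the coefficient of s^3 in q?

3

Write q(s) = as^3 + bs^2 + cs + d. Substituting each data point gives a linear system:
  a + b + c + d = 23/3
  8a + 4b + 2c + d = 113/3
  27a + 9b + 3c + d = 107
  64a + 16b + 4c + d = 701/3
Solving the system yields a = 3, b = 5/3, c = 4, d = -1.
So q(s) = 3s^3 + (5/3)s^2 + 4s - 1.
The leading coefficient is 3.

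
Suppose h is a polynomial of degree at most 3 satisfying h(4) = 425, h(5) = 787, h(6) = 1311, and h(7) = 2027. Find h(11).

7411

Write h(u) = au^3 + bu^2 + cu + d. Substituting each data point gives a linear system:
  64a + 16b + 4c + d = 425
  125a + 25b + 5c + d = 787
  216a + 36b + 6c + d = 1311
  343a + 49b + 7c + d = 2027
Solving the system yields a = 5, b = 6, c = 3, d = -3.
So h(u) = 5u^3 + 6u^2 + 3u - 3.
Then h(11) = 7411.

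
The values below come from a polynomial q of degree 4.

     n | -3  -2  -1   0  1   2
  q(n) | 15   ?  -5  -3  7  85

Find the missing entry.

The 5 known points determine the degree-4 polynomial uniquely.
Write q(n) = an^4 + bn^3 + cn^2 + dn + e. Substituting each data point gives a linear system:
  81a - 27b + 9c - 3d + e = 15
  a - b + c - d + e = -5
  e = -3
  a + b + c + d + e = 7
  16a + 8b + 4c + 2d + e = 85
Solving the system yields a = 2, b = 6, c = 2, d = 0, e = -3.
So q(n) = 2n^4 + 6n^3 + 2n^2 - 3.
Then q(-2) = -11.

-11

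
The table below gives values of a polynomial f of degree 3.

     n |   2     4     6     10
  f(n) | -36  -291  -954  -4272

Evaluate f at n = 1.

Write f(n) = an^3 + bn^2 + cn + d. Substituting each data point gives a linear system:
  8a + 4b + 2c + d = -36
  64a + 16b + 4c + d = -291
  216a + 36b + 6c + d = -954
  1000a + 100b + 10c + d = -4272
Solving the system yields a = -4, b = -3, c = 5/2, d = 3.
So f(n) = -4n^3 - 3n^2 + (5/2)n + 3.
Then f(1) = -3/2.

-3/2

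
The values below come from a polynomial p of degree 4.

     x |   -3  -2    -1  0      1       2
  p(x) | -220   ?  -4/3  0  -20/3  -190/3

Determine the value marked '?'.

-122/3

The 5 known points determine the degree-4 polynomial uniquely.
Write p(x) = ax^4 + bx^3 + cx^2 + dx + e. Substituting each data point gives a linear system:
  81a - 27b + 9c - 3d + e = -220
  a - b + c - d + e = -4/3
  e = 0
  a + b + c + d + e = -20/3
  16a + 8b + 4c + 2d + e = -190/3
Solving the system yields a = -3, b = -1, c = -1, d = -5/3, e = 0.
So p(x) = -3x⁴ - x³ - x² - (5/3)x.
Then p(-2) = -122/3.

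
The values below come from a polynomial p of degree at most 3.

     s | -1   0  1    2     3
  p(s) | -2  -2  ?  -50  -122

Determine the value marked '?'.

The 4 known points determine the degree-3 polynomial uniquely.
Write p(s) = as^3 + bs^2 + cs + d. Substituting each data point gives a linear system:
  -a + b - c + d = -2
  d = -2
  8a + 4b + 2c + d = -50
  27a + 9b + 3c + d = -122
Solving the system yields a = -2, b = -6, c = -4, d = -2.
So p(s) = -2s³ - 6s² - 4s - 2.
Then p(1) = -14.

-14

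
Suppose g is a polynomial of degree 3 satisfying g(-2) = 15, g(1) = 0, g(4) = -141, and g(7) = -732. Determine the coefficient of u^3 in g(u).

Write g(u) = au^3 + bu^2 + cu + d. Substituting each data point gives a linear system:
  -8a + 4b - 2c + d = 15
  a + b + c + d = 0
  64a + 16b + 4c + d = -141
  343a + 49b + 7c + d = -732
Solving the system yields a = -2, b = -1, c = 0, d = 3.
So g(u) = -2u³ - u² + 3.
The leading coefficient is -2.

-2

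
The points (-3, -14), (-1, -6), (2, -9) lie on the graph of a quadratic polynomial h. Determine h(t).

h(t) = -t^2 - 5

Write h(t) = at^2 + bt + c. Substituting each data point gives a linear system:
  9a - 3b + c = -14
  a - b + c = -6
  4a + 2b + c = -9
Solving the system yields a = -1, b = 0, c = -5.
So h(t) = -t^2 - 5.
Check: h(-1) = -6. ✓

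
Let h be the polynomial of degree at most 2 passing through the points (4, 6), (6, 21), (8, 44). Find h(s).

h(s) = s^2 - (5/2)s

Using the Lagrange interpolation formula with nodes 4, 6, 8:
  L_0(s) = (s - 6)(s - 8) / 8
  L_1(s) = (s - 4)(s - 8) / -4
  L_2(s) = (s - 4)(s - 6) / 8
Then h(s) = 6·L_0(s) + 21·L_1(s) + 44·L_2(s).
Expanding and collecting terms gives h(s) = s^2 - (5/2)s.
Check: h(6) = 21. ✓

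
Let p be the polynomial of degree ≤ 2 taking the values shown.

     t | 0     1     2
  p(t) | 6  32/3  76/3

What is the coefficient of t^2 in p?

5

Write p(t) = at^2 + bt + c. Substituting each data point gives a linear system:
  c = 6
  a + b + c = 32/3
  4a + 2b + c = 76/3
Solving the system yields a = 5, b = -1/3, c = 6.
So p(t) = 5t^2 - (1/3)t + 6.
The leading coefficient is 5.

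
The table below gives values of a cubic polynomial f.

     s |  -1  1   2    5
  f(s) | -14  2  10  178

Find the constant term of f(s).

Write f(s) = as^3 + bs^2 + cs + d. Substituting each data point gives a linear system:
  -a + b - c + d = -14
  a + b + c + d = 2
  8a + 4b + 2c + d = 10
  125a + 25b + 5c + d = 178
Solving the system yields a = 2, b = -4, c = 6, d = -2.
So f(s) = 2s^3 - 4s^2 + 6s - 2.
The constant term is -2.

-2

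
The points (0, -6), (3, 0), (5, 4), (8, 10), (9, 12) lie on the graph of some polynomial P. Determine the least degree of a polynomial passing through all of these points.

Divided differences on the nodes 0, 3, 5, 8, 9:
  order 0: -6  0  4  10  12
  order 1: 2  2  2  2
  order 2: 0  0  0
  order 3: 0  0
  order 4: 0
The order-1 divided differences are all 2 (nonzero) and every higher order vanishes, so the data lies on a polynomial of degree exactly 1.

1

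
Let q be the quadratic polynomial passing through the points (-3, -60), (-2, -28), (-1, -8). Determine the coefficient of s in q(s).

2

Write q(s) = as^2 + bs + c. Substituting each data point gives a linear system:
  9a - 3b + c = -60
  4a - 2b + c = -28
  a - b + c = -8
Solving the system yields a = -6, b = 2, c = 0.
So q(s) = -6s^2 + 2s.
The coefficient of s is 2.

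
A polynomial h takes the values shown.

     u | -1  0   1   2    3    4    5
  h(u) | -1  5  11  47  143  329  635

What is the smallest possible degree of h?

3

Forward differences of the values at u = -1, 0, 1, 2, 3, 4, 5:
  h  : -1  5  11  47  143  329  635
  Δ  : 6  6  36  96  186  306
  Δ^2: 0  30  60  90  120
  Δ^3: 30  30  30  30
  Δ^4: 0  0  0
  Δ^5: 0  0
  Δ^6: 0
The third differences are constant (30) and nonzero, while all higher differences vanish, so the minimal degree is 3.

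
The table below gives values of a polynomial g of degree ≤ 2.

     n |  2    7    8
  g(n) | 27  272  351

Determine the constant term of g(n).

Write g(n) = an^2 + bn + c. Substituting each data point gives a linear system:
  4a + 2b + c = 27
  49a + 7b + c = 272
  64a + 8b + c = 351
Solving the system yields a = 5, b = 4, c = -1.
So g(n) = 5n^2 + 4n - 1.
The constant term is -1.

-1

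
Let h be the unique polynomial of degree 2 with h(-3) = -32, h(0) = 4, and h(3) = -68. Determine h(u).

Write h(u) = au^2 + bu + c. Substituting each data point gives a linear system:
  9a - 3b + c = -32
  c = 4
  9a + 3b + c = -68
Solving the system yields a = -6, b = -6, c = 4.
So h(u) = -6u^2 - 6u + 4.
Check: h(-3) = -32. ✓

h(u) = -6u^2 - 6u + 4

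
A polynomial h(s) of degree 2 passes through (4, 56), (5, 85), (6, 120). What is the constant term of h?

Write h(s) = as^2 + bs + c. Substituting each data point gives a linear system:
  16a + 4b + c = 56
  25a + 5b + c = 85
  36a + 6b + c = 120
Solving the system yields a = 3, b = 2, c = 0.
So h(s) = 3s² + 2s.
The constant term is 0.

0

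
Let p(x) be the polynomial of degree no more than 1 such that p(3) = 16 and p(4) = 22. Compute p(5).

28

Write p(x) = ax + b. Substituting each data point gives a linear system:
  3a + b = 16
  4a + b = 22
Solving the system yields a = 6, b = -2.
So p(x) = 6x - 2.
Then p(5) = 28.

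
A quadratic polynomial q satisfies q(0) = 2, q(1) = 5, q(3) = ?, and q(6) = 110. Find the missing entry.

The 3 known points determine the degree-2 polynomial uniquely.
Write q(s) = as^2 + bs + c. Substituting each data point gives a linear system:
  c = 2
  a + b + c = 5
  36a + 6b + c = 110
Solving the system yields a = 3, b = 0, c = 2.
So q(s) = 3s^2 + 2.
Then q(3) = 29.

29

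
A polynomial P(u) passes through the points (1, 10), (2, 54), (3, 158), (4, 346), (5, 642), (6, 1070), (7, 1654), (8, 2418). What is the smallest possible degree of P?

Forward differences of the values at u = 1, 2, 3, 4, 5, 6, 7, 8:
  P  : 10  54  158  346  642  1070  1654  2418
  Δ  : 44  104  188  296  428  584  764
  Δ^2: 60  84  108  132  156  180
  Δ^3: 24  24  24  24  24
  Δ^4: 0  0  0  0
  Δ^5: 0  0  0
  Δ^6: 0  0
  Δ^7: 0
The third differences are constant (24) and nonzero, while all higher differences vanish, so the minimal degree is 3.

3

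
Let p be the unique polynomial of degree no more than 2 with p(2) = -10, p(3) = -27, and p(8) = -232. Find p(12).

Using the Lagrange interpolation formula with nodes 2, 3, 8:
  L_0(u) = (u - 3)(u - 8) / 6
  L_1(u) = (u - 2)(u - 8) / -5
  L_2(u) = (u - 2)(u - 3) / 30
Then p(u) = -10·L_0(u) - 27·L_1(u) - 232·L_2(u).
Expanding and collecting terms gives p(u) = -4u^2 + 3u.
Evaluating at u = 12: p(12) = -540.

-540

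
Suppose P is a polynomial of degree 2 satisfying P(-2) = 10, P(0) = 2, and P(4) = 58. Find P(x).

Using the Lagrange interpolation formula with nodes -2, 0, 4:
  L_0(x) = x(x - 4) / 12
  L_1(x) = (x + 2)(x - 4) / -8
  L_2(x) = (x + 2)x / 24
Then P(x) = 10·L_0(x) + 2·L_1(x) + 58·L_2(x).
Expanding and collecting terms gives P(x) = 3x^2 + 2x + 2.
Check: P(0) = 2. ✓

P(x) = 3x^2 + 2x + 2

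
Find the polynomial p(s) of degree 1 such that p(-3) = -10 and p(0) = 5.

Using the Lagrange interpolation formula with nodes -3, 0:
  L_0(s) = s / -3
  L_1(s) = (s + 3) / 3
Then p(s) = -10·L_0(s) + 5·L_1(s).
Expanding and collecting terms gives p(s) = 5s + 5.
Check: p(0) = 5. ✓

p(s) = 5s + 5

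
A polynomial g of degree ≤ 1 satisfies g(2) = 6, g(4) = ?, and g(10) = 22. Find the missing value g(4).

10

The 2 known points determine the degree-1 polynomial uniquely.
Write g(u) = au + b. Substituting each data point gives a linear system:
  2a + b = 6
  10a + b = 22
Solving the system yields a = 2, b = 2.
So g(u) = 2u + 2.
Then g(4) = 10.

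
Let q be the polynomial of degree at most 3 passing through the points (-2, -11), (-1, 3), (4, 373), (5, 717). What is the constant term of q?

-3

Write q(n) = an^3 + bn^2 + cn + d. Substituting each data point gives a linear system:
  -8a + 4b - 2c + d = -11
  -a + b - c + d = 3
  64a + 16b + 4c + d = 373
  125a + 25b + 5c + d = 717
Solving the system yields a = 5, b = 5, c = -6, d = -3.
So q(n) = 5n^3 + 5n^2 - 6n - 3.
The constant term is -3.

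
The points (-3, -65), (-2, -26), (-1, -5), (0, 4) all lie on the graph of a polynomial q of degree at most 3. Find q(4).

40

Using the Lagrange interpolation formula with nodes -3, -2, -1, 0:
  L_0(u) = (u + 2)(u + 1)u / -6
  L_1(u) = (u + 3)(u + 1)u / 2
  L_2(u) = (u + 3)(u + 2)u / -2
  L_3(u) = (u + 3)(u + 2)(u + 1) / 6
Then q(u) = -65·L_0(u) - 26·L_1(u) - 5·L_2(u) + 4·L_3(u).
Expanding and collecting terms gives q(u) = u^3 - 3u^2 + 5u + 4.
Evaluating at u = 4: q(4) = 40.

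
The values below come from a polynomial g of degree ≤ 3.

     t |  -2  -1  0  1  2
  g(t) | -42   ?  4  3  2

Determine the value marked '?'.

-7

On equispaced nodes a degree-3 polynomial has vanishing fourth forward difference, so
  g(-2) - 4·g(-1) + 6·g(0) - 4·g(1) + g(2) = 0.
Substituting the known values and solving for g(-1):
  -4·g(-1) = 28
  g(-1) = -7.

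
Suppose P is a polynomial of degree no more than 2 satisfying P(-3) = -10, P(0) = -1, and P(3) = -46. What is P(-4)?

Write P(t) = at^2 + bt + c. Substituting each data point gives a linear system:
  9a - 3b + c = -10
  c = -1
  9a + 3b + c = -46
Solving the system yields a = -3, b = -6, c = -1.
So P(t) = -3t^2 - 6t - 1.
Then P(-4) = -25.

-25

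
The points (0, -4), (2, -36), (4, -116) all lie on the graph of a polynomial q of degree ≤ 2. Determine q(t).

q(t) = -6t^2 - 4t - 4

Write q(t) = at^2 + bt + c. Substituting each data point gives a linear system:
  c = -4
  4a + 2b + c = -36
  16a + 4b + c = -116
Solving the system yields a = -6, b = -4, c = -4.
So q(t) = -6t^2 - 4t - 4.
Check: q(2) = -36. ✓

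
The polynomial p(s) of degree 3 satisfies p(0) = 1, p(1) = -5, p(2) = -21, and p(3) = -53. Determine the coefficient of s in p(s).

-3

Write p(s) = as^3 + bs^2 + cs + d. Substituting each data point gives a linear system:
  d = 1
  a + b + c + d = -5
  8a + 4b + 2c + d = -21
  27a + 9b + 3c + d = -53
Solving the system yields a = -1, b = -2, c = -3, d = 1.
So p(s) = -s³ - 2s² - 3s + 1.
The coefficient of s is -3.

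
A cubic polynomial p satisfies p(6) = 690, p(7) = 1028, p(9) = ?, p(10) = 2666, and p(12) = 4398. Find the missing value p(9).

2004

The 4 known points determine the degree-3 polynomial uniquely.
Write p(n) = an^3 + bn^2 + cn + d. Substituting each data point gives a linear system:
  216a + 36b + 6c + d = 690
  343a + 49b + 7c + d = 1028
  1000a + 100b + 10c + d = 2666
  1728a + 144b + 12c + d = 4398
Solving the system yields a = 2, b = 6, c = 6, d = 6.
So p(n) = 2n³ + 6n² + 6n + 6.
Then p(9) = 2004.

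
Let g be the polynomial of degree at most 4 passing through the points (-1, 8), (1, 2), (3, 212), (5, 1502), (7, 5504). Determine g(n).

Write g(n) = an^4 + bn^3 + cn^2 + dn + e. Substituting each data point gives a linear system:
  a - b + c - d + e = 8
  a + b + c + d + e = 2
  81a + 27b + 9c + 3d + e = 212
  625a + 125b + 25c + 5d + e = 1502
  2401a + 343b + 49c + 7d + e = 5504
Solving the system yields a = 2, b = 2, c = 1, d = -5, e = 2.
So g(n) = 2n⁴ + 2n³ + n² - 5n + 2.
Check: g(-1) = 8. ✓

g(n) = 2n^4 + 2n^3 + n^2 - 5n + 2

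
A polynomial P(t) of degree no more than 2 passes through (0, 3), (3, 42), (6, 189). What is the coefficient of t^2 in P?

6

Write P(t) = at^2 + bt + c. Substituting each data point gives a linear system:
  c = 3
  9a + 3b + c = 42
  36a + 6b + c = 189
Solving the system yields a = 6, b = -5, c = 3.
So P(t) = 6t^2 - 5t + 3.
The leading coefficient is 6.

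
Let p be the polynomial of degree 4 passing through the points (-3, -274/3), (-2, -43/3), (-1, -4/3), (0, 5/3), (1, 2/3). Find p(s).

p(s) = -2s^4 - 3s^3 + 4s + 5/3

Write p(s) = as^4 + bs^3 + cs^2 + ds + e. Substituting each data point gives a linear system:
  81a - 27b + 9c - 3d + e = -274/3
  16a - 8b + 4c - 2d + e = -43/3
  a - b + c - d + e = -4/3
  e = 5/3
  a + b + c + d + e = 2/3
Solving the system yields a = -2, b = -3, c = 0, d = 4, e = 5/3.
So p(s) = -2s^4 - 3s^3 + 4s + 5/3.
Check: p(-3) = -274/3. ✓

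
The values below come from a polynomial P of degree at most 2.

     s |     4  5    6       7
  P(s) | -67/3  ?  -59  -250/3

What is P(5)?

On equispaced nodes a degree-2 polynomial has vanishing third forward difference, so
  - P(4) + 3·P(5) - 3·P(6) + P(7) = 0.
Substituting the known values and solving for P(5):
  3·P(5) = -116
  P(5) = -116/3.

-116/3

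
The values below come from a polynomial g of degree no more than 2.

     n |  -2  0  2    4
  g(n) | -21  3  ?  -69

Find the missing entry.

-13

The 3 known points determine the degree-2 polynomial uniquely.
Write g(n) = an^2 + bn + c. Substituting each data point gives a linear system:
  4a - 2b + c = -21
  c = 3
  16a + 4b + c = -69
Solving the system yields a = -5, b = 2, c = 3.
So g(n) = -5n^2 + 2n + 3.
Then g(2) = -13.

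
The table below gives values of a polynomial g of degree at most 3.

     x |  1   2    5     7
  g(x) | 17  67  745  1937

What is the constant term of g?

5

Write g(x) = ax^3 + bx^2 + cx + d. Substituting each data point gives a linear system:
  a + b + c + d = 17
  8a + 4b + 2c + d = 67
  125a + 25b + 5c + d = 745
  343a + 49b + 7c + d = 1937
Solving the system yields a = 5, b = 4, c = 3, d = 5.
So g(x) = 5x^3 + 4x^2 + 3x + 5.
The constant term is 5.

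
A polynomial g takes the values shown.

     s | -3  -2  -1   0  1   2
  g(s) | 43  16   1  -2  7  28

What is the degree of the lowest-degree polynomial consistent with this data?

Forward differences of the values at s = -3, -2, -1, 0, 1, 2:
  g  : 43  16  1  -2  7  28
  Δ  : -27  -15  -3  9  21
  Δ^2: 12  12  12  12
  Δ^3: 0  0  0
  Δ^4: 0  0
  Δ^5: 0
The second differences are constant (12) and nonzero, while all higher differences vanish, so the minimal degree is 2.

2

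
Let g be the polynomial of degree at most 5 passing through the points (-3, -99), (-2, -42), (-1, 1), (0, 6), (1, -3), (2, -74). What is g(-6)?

3126

Using the Lagrange interpolation formula with nodes -3, -2, -1, 0, 1, 2:
  L_0(n) = (n + 2)(n + 1)n(n - 1)(n - 2) / -120
  L_1(n) = (n + 3)(n + 1)n(n - 1)(n - 2) / 24
  L_2(n) = (n + 3)(n + 2)n(n - 1)(n - 2) / -12
  L_3(n) = (n + 3)(n + 2)(n + 1)(n - 1)(n - 2) / 12
  L_4(n) = (n + 3)(n + 2)(n + 1)n(n - 2) / -24
  L_5(n) = (n + 3)(n + 2)(n + 1)n(n - 1) / 120
Then g(n) = -99·L_0(n) - 42·L_1(n) + 1·L_2(n) + 6·L_3(n) - 3·L_4(n) - 74·L_5(n).
Expanding and collecting terms gives g(n) = -n^5 - 3n^4 + 3n^3 - 4n^2 - 4n + 6.
Evaluating at n = -6: g(-6) = 3126.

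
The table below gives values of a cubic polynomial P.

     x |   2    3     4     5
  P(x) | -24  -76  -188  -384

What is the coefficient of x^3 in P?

-4

Write P(x) = ax^3 + bx^2 + cx + d. Substituting each data point gives a linear system:
  8a + 4b + 2c + d = -24
  27a + 9b + 3c + d = -76
  64a + 16b + 4c + d = -188
  125a + 25b + 5c + d = -384
Solving the system yields a = -4, b = 6, c = -6, d = -4.
So P(x) = -4x^3 + 6x^2 - 6x - 4.
The leading coefficient is -4.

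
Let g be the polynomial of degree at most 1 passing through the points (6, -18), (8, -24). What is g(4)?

-12

Using the Lagrange interpolation formula with nodes 6, 8:
  L_0(x) = (x - 8) / -2
  L_1(x) = (x - 6) / 2
Then g(x) = -18·L_0(x) - 24·L_1(x).
Expanding and collecting terms gives g(x) = -3x.
Evaluating at x = 4: g(4) = -12.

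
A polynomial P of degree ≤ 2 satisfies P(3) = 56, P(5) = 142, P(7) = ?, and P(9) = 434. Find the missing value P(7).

268

On equispaced nodes a degree-2 polynomial has vanishing third forward difference, so
  - P(3) + 3·P(5) - 3·P(7) + P(9) = 0.
Substituting the known values and solving for P(7):
  -3·P(7) = -804
  P(7) = 268.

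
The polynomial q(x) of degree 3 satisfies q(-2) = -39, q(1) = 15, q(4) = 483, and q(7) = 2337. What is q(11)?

8645

Write q(x) = ax^3 + bx^2 + cx + d. Substituting each data point gives a linear system:
  -8a + 4b - 2c + d = -39
  a + b + c + d = 15
  64a + 16b + 4c + d = 483
  343a + 49b + 7c + d = 2337
Solving the system yields a = 6, b = 5, c = 5, d = -1.
So q(x) = 6x^3 + 5x^2 + 5x - 1.
Then q(11) = 8645.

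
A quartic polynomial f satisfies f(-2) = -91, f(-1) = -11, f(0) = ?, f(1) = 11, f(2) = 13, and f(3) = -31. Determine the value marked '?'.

5

The 5 known points determine the degree-4 polynomial uniquely.
Write f(s) = as^4 + bs^3 + cs^2 + ds + e. Substituting each data point gives a linear system:
  16a - 8b + 4c - 2d + e = -91
  a - b + c - d + e = -11
  a + b + c + d + e = 11
  16a + 8b + 4c + 2d + e = 13
  81a + 27b + 9c + 3d + e = -31
Solving the system yields a = -2, b = 5, c = -3, d = 6, e = 5.
So f(s) = -2s^4 + 5s^3 - 3s^2 + 6s + 5.
Then f(0) = 5.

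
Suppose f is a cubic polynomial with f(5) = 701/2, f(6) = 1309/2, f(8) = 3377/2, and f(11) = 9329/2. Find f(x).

f(x) = 4x^3 - 5x^2 - 5x + 1/2

Using the Lagrange interpolation formula with nodes 5, 6, 8, 11:
  L_0(x) = (x - 6)(x - 8)(x - 11) / -18
  L_1(x) = (x - 5)(x - 8)(x - 11) / 10
  L_2(x) = (x - 5)(x - 6)(x - 11) / -18
  L_3(x) = (x - 5)(x - 6)(x - 8) / 90
Then f(x) = 701/2·L_0(x) + 1309/2·L_1(x) + 3377/2·L_2(x) + 9329/2·L_3(x).
Expanding and collecting terms gives f(x) = 4x^3 - 5x^2 - 5x + 1/2.
Check: f(6) = 1309/2. ✓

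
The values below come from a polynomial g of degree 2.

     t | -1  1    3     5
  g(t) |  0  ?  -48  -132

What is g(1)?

The 3 known points determine the degree-2 polynomial uniquely.
Write g(t) = at^2 + bt + c. Substituting each data point gives a linear system:
  a - b + c = 0
  9a + 3b + c = -48
  25a + 5b + c = -132
Solving the system yields a = -5, b = -2, c = 3.
So g(t) = -5t^2 - 2t + 3.
Then g(1) = -4.

-4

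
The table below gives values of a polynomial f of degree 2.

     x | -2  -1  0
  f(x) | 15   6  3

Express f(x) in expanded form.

Write f(x) = ax^2 + bx + c. Substituting each data point gives a linear system:
  4a - 2b + c = 15
  a - b + c = 6
  c = 3
Solving the system yields a = 3, b = 0, c = 3.
So f(x) = 3x^2 + 3.
Check: f(0) = 3. ✓

f(x) = 3x^2 + 3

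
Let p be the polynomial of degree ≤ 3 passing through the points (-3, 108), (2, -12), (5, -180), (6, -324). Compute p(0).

0

Using the Lagrange interpolation formula with nodes -3, 2, 5, 6:
  L_0(x) = (x - 2)(x - 5)(x - 6) / -360
  L_1(x) = (x + 3)(x - 5)(x - 6) / 60
  L_2(x) = (x + 3)(x - 2)(x - 6) / -24
  L_3(x) = (x + 3)(x - 2)(x - 5) / 36
Then p(x) = 108·L_0(x) - 12·L_1(x) - 180·L_2(x) - 324·L_3(x).
Expanding and collecting terms gives p(x) = -2x^3 + 4x^2 - 6x.
Evaluating at x = 0: p(0) = 0.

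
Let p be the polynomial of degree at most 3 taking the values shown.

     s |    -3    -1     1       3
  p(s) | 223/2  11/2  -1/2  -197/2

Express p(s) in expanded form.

p(s) = -4s^3 + (1/2)s^2 + s + 2

Using the Lagrange interpolation formula with nodes -3, -1, 1, 3:
  L_0(s) = (s + 1)(s - 1)(s - 3) / -48
  L_1(s) = (s + 3)(s - 1)(s - 3) / 16
  L_2(s) = (s + 3)(s + 1)(s - 3) / -16
  L_3(s) = (s + 3)(s + 1)(s - 1) / 48
Then p(s) = 223/2·L_0(s) + 11/2·L_1(s) - 1/2·L_2(s) - 197/2·L_3(s).
Expanding and collecting terms gives p(s) = -4s³ + (1/2)s² + s + 2.
Check: p(-1) = 11/2. ✓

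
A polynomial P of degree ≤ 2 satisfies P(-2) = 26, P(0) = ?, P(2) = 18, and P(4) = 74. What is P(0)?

The 3 known points determine the degree-2 polynomial uniquely.
Write P(t) = at^2 + bt + c. Substituting each data point gives a linear system:
  4a - 2b + c = 26
  4a + 2b + c = 18
  16a + 4b + c = 74
Solving the system yields a = 5, b = -2, c = 2.
So P(t) = 5t^2 - 2t + 2.
Then P(0) = 2.

2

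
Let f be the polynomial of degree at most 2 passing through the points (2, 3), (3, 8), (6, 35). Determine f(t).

f(t) = t^2 - 1

Write f(t) = at^2 + bt + c. Substituting each data point gives a linear system:
  4a + 2b + c = 3
  9a + 3b + c = 8
  36a + 6b + c = 35
Solving the system yields a = 1, b = 0, c = -1.
So f(t) = t² - 1.
Check: f(3) = 8. ✓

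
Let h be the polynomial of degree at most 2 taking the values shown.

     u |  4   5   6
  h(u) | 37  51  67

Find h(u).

Write h(u) = au^2 + bu + c. Substituting each data point gives a linear system:
  16a + 4b + c = 37
  25a + 5b + c = 51
  36a + 6b + c = 67
Solving the system yields a = 1, b = 5, c = 1.
So h(u) = u^2 + 5u + 1.
Check: h(4) = 37. ✓

h(u) = u^2 + 5u + 1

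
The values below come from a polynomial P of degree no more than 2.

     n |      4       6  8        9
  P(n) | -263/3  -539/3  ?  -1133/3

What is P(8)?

The 3 known points determine the degree-2 polynomial uniquely.
Write P(n) = an^2 + bn + c. Substituting each data point gives a linear system:
  16a + 4b + c = -263/3
  36a + 6b + c = -539/3
  81a + 9b + c = -1133/3
Solving the system yields a = -4, b = -6, c = 1/3.
So P(n) = -4n^2 - 6n + 1/3.
Then P(8) = -911/3.

-911/3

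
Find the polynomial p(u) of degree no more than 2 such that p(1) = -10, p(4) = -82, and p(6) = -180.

p(u) = -5u^2 + u - 6

Write p(u) = au^2 + bu + c. Substituting each data point gives a linear system:
  a + b + c = -10
  16a + 4b + c = -82
  36a + 6b + c = -180
Solving the system yields a = -5, b = 1, c = -6.
So p(u) = -5u^2 + u - 6.
Check: p(4) = -82. ✓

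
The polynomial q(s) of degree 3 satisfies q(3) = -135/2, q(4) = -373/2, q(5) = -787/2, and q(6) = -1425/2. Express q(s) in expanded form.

Write q(s) = as^3 + bs^2 + cs + d. Substituting each data point gives a linear system:
  27a + 9b + 3c + d = -135/2
  64a + 16b + 4c + d = -373/2
  125a + 25b + 5c + d = -787/2
  216a + 36b + 6c + d = -1425/2
Solving the system yields a = -4, b = 4, c = 1, d = 3/2.
So q(s) = -4s³ + 4s² + s + 3/2.
Check: q(6) = -1425/2. ✓

q(s) = -4s^3 + 4s^2 + s + 3/2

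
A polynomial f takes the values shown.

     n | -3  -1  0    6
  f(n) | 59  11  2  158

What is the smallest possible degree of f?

2

Divided differences on the nodes -3, -1, 0, 6:
  order 0: 59  11  2  158
  order 1: -24  -9  26
  order 2: 5  5
  order 3: 0
The order-2 divided differences are all 5 (nonzero) and every higher order vanishes, so the data lies on a polynomial of degree exactly 2.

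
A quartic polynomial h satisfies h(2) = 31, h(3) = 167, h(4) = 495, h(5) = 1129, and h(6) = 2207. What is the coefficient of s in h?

Write h(s) = as^4 + bs^3 + cs^2 + ds + e. Substituting each data point gives a linear system:
  16a + 8b + 4c + 2d + e = 31
  81a + 27b + 9c + 3d + e = 167
  256a + 64b + 16c + 4d + e = 495
  625a + 125b + 25c + 5d + e = 1129
  1296a + 216b + 36c + 6d + e = 2207
Solving the system yields a = 1, b = 5, c = -4, d = -4, e = -1.
So h(s) = s^4 + 5s^3 - 4s^2 - 4s - 1.
The coefficient of s is -4.

-4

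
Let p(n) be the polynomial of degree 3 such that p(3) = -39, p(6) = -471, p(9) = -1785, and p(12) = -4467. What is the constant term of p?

Write p(n) = an^3 + bn^2 + cn + d. Substituting each data point gives a linear system:
  27a + 9b + 3c + d = -39
  216a + 36b + 6c + d = -471
  729a + 81b + 9c + d = -1785
  1728a + 144b + 12c + d = -4467
Solving the system yields a = -3, b = 5, c = 0, d = -3.
So p(n) = -3n^3 + 5n^2 - 3.
The constant term is -3.

-3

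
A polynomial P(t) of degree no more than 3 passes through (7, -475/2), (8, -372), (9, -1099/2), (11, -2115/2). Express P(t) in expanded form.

Write P(t) = at^3 + bt^2 + ct + d. Substituting each data point gives a linear system:
  343a + 49b + 7c + d = -475/2
  512a + 64b + 8c + d = -372
  729a + 81b + 9c + d = -1099/2
  1331a + 121b + 11c + d = -2115/2
Solving the system yields a = -1, b = 5/2, c = -3, d = 4.
So P(t) = -t^3 + (5/2)t^2 - 3t + 4.
Check: P(7) = -475/2. ✓

P(t) = -t^3 + (5/2)t^2 - 3t + 4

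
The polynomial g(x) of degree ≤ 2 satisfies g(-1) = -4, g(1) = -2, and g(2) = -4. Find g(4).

-14

Using the Lagrange interpolation formula with nodes -1, 1, 2:
  L_0(x) = (x - 1)(x - 2) / 6
  L_1(x) = (x + 1)(x - 2) / -2
  L_2(x) = (x + 1)(x - 1) / 3
Then g(x) = -4·L_0(x) - 2·L_1(x) - 4·L_2(x).
Expanding and collecting terms gives g(x) = -x² + x - 2.
Evaluating at x = 4: g(4) = -14.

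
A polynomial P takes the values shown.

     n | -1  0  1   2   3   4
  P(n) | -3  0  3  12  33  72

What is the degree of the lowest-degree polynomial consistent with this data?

Forward differences of the values at n = -1, 0, 1, 2, 3, 4:
  P  : -3  0  3  12  33  72
  Δ  : 3  3  9  21  39
  Δ^2: 0  6  12  18
  Δ^3: 6  6  6
  Δ^4: 0  0
  Δ^5: 0
The third differences are constant (6) and nonzero, while all higher differences vanish, so the minimal degree is 3.

3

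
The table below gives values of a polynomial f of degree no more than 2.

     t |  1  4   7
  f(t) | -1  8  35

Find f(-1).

Using the Lagrange interpolation formula with nodes 1, 4, 7:
  L_0(t) = (t - 4)(t - 7) / 18
  L_1(t) = (t - 1)(t - 7) / -9
  L_2(t) = (t - 1)(t - 4) / 18
Then f(t) = -1·L_0(t) + 8·L_1(t) + 35·L_2(t).
Expanding and collecting terms gives f(t) = t^2 - 2t.
Evaluating at t = -1: f(-1) = 3.

3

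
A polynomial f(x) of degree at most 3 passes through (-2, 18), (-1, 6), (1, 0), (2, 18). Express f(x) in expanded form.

Using the Lagrange interpolation formula with nodes -2, -1, 1, 2:
  L_0(x) = (x + 1)(x - 1)(x - 2) / -12
  L_1(x) = (x + 2)(x - 1)(x - 2) / 6
  L_2(x) = (x + 2)(x + 1)(x - 2) / -6
  L_3(x) = (x + 2)(x + 1)(x - 1) / 12
Then f(x) = 18·L_0(x) + 6·L_1(x) + 0·L_2(x) + 18·L_3(x).
Expanding and collecting terms gives f(x) = x³ + 5x² - 4x - 2.
Check: f(2) = 18. ✓

f(x) = x^3 + 5x^2 - 4x - 2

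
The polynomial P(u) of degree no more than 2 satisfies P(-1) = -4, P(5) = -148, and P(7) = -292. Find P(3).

-52

Using the Lagrange interpolation formula with nodes -1, 5, 7:
  L_0(u) = (u - 5)(u - 7) / 48
  L_1(u) = (u + 1)(u - 7) / -12
  L_2(u) = (u + 1)(u - 5) / 16
Then P(u) = -4·L_0(u) - 148·L_1(u) - 292·L_2(u).
Expanding and collecting terms gives P(u) = -6u² + 2.
Evaluating at u = 3: P(3) = -52.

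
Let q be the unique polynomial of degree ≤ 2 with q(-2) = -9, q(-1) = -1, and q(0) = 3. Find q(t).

q(t) = -2t^2 + 2t + 3

Using the Lagrange interpolation formula with nodes -2, -1, 0:
  L_0(t) = (t + 1)t / 2
  L_1(t) = (t + 2)t / -1
  L_2(t) = (t + 2)(t + 1) / 2
Then q(t) = -9·L_0(t) - 1·L_1(t) + 3·L_2(t).
Expanding and collecting terms gives q(t) = -2t² + 2t + 3.
Check: q(-1) = -1. ✓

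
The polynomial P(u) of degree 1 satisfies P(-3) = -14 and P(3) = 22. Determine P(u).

P(u) = 6u + 4

Write P(u) = au + b. Substituting each data point gives a linear system:
  -3a + b = -14
  3a + b = 22
Solving the system yields a = 6, b = 4.
So P(u) = 6u + 4.
Check: P(3) = 22. ✓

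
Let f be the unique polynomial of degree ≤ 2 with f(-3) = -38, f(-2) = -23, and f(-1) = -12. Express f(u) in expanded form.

Write f(u) = au^2 + bu + c. Substituting each data point gives a linear system:
  9a - 3b + c = -38
  4a - 2b + c = -23
  a - b + c = -12
Solving the system yields a = -2, b = 5, c = -5.
So f(u) = -2u^2 + 5u - 5.
Check: f(-1) = -12. ✓

f(u) = -2u^2 + 5u - 5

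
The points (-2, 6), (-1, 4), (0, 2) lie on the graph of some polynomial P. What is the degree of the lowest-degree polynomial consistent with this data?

Forward differences of the values at n = -2, -1, 0:
  P  : 6  4  2
  Δ  : -2  -2
  Δ^2: 0
The first differences are constant (-2) and nonzero, while all higher differences vanish, so the minimal degree is 1.

1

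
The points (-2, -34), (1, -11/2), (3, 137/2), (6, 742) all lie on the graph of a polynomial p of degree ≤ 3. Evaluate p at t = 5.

821/2

Using the Lagrange interpolation formula with nodes -2, 1, 3, 6:
  L_0(t) = (t - 1)(t - 3)(t - 6) / -120
  L_1(t) = (t + 2)(t - 3)(t - 6) / 30
  L_2(t) = (t + 2)(t - 1)(t - 6) / -30
  L_3(t) = (t + 2)(t - 1)(t - 3) / 120
Then p(t) = -34·L_0(t) - 11/2·L_1(t) + 137/2·L_2(t) + 742·L_3(t).
Expanding and collecting terms gives p(t) = 4t³ - (5/2)t² - 5t - 2.
Evaluating at t = 5: p(5) = 821/2.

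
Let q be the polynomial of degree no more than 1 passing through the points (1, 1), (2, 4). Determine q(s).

q(s) = 3s - 2

Using the Lagrange interpolation formula with nodes 1, 2:
  L_0(s) = (s - 2) / -1
  L_1(s) = (s - 1) / 1
Then q(s) = 1·L_0(s) + 4·L_1(s).
Expanding and collecting terms gives q(s) = 3s - 2.
Check: q(2) = 4. ✓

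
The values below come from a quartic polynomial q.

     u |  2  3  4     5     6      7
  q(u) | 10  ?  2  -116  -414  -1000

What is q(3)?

24

The 5 known points determine the degree-4 polynomial uniquely.
Write q(u) = au^4 + bu^3 + cu^2 + du + e. Substituting each data point gives a linear system:
  16a + 8b + 4c + 2d + e = 10
  256a + 64b + 16c + 4d + e = 2
  625a + 125b + 25c + 5d + e = -116
  1296a + 216b + 36c + 6d + e = -414
  2401a + 343b + 49c + 7d + e = -1000
Solving the system yields a = -1, b = 4, c = 1, d = -2, e = -6.
So q(u) = -u^4 + 4u^3 + u^2 - 2u - 6.
Then q(3) = 24.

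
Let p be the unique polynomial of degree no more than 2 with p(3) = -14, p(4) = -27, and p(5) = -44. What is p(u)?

p(u) = -2u^2 + u + 1

Using the Lagrange interpolation formula with nodes 3, 4, 5:
  L_0(u) = (u - 4)(u - 5) / 2
  L_1(u) = (u - 3)(u - 5) / -1
  L_2(u) = (u - 3)(u - 4) / 2
Then p(u) = -14·L_0(u) - 27·L_1(u) - 44·L_2(u).
Expanding and collecting terms gives p(u) = -2u^2 + u + 1.
Check: p(3) = -14. ✓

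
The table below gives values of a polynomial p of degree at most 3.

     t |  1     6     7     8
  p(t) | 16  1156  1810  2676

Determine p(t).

Using the Lagrange interpolation formula with nodes 1, 6, 7, 8:
  L_0(t) = (t - 6)(t - 7)(t - 8) / -210
  L_1(t) = (t - 1)(t - 7)(t - 8) / 10
  L_2(t) = (t - 1)(t - 6)(t - 8) / -6
  L_3(t) = (t - 1)(t - 6)(t - 7) / 14
Then p(t) = 16·L_0(t) + 1156·L_1(t) + 1810·L_2(t) + 2676·L_3(t).
Expanding and collecting terms gives p(t) = 5t³ + t² + 6t + 4.
Check: p(6) = 1156. ✓

p(t) = 5t^3 + t^2 + 6t + 4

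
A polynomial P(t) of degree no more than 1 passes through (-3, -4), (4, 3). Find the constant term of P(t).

-1

Write P(t) = at + b. Substituting each data point gives a linear system:
  -3a + b = -4
  4a + b = 3
Solving the system yields a = 1, b = -1.
So P(t) = t - 1.
The constant term is -1.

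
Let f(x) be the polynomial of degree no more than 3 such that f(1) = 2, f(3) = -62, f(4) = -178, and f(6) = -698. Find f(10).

Write f(x) = ax^3 + bx^2 + cx + d. Substituting each data point gives a linear system:
  a + b + c + d = 2
  27a + 9b + 3c + d = -62
  64a + 16b + 4c + d = -178
  216a + 36b + 6c + d = -698
Solving the system yields a = -4, b = 4, c = 4, d = -2.
So f(x) = -4x³ + 4x² + 4x - 2.
Then f(10) = -3562.

-3562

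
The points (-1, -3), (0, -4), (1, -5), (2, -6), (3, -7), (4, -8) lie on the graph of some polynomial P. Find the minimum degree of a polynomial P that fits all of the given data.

1

Forward differences of the values at n = -1, 0, 1, 2, 3, 4:
  P  : -3  -4  -5  -6  -7  -8
  Δ  : -1  -1  -1  -1  -1
  Δ^2: 0  0  0  0
  Δ^3: 0  0  0
  Δ^4: 0  0
  Δ^5: 0
The first differences are constant (-1) and nonzero, while all higher differences vanish, so the minimal degree is 1.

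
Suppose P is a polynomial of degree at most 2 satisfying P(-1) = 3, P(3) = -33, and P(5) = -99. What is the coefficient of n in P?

Write P(n) = an^2 + bn + c. Substituting each data point gives a linear system:
  a - b + c = 3
  9a + 3b + c = -33
  25a + 5b + c = -99
Solving the system yields a = -4, b = -1, c = 6.
So P(n) = -4n^2 - n + 6.
The coefficient of n is -1.

-1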